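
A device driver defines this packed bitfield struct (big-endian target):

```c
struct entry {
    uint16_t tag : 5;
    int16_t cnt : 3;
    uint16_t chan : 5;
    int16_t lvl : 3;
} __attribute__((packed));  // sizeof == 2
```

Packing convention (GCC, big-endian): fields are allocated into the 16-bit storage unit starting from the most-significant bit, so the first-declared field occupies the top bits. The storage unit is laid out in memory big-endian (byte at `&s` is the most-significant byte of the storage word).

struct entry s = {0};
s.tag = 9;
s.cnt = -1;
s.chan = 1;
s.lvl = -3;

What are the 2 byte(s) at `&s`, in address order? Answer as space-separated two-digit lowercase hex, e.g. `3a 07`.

4f 0d

tag (5b) val=9 bits=0x9 at bit 11: 0x4800
cnt (3b) val=-1 bits=0x7 at bit 8: 0x4f00
chan (5b) val=1 bits=0x1 at bit 3: 0x4f08
lvl (3b) val=-3 bits=0x5 at bit 0: 0x4f0d
word = 0x4f0d → big-endian bytes:
  [0]=0x4f  [1]=0x0d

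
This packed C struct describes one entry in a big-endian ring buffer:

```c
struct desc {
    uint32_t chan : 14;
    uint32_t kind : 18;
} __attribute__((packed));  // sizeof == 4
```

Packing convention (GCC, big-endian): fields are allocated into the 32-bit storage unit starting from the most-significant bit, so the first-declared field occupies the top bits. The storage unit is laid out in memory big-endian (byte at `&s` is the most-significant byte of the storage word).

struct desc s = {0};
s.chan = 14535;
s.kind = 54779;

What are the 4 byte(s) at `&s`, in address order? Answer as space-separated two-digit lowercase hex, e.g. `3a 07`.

chan (14b) val=14535 bits=0x38c7 at bit 18: 0xe31c0000
kind (18b) val=54779 bits=0xd5fb at bit 0: 0xe31cd5fb
word = 0xe31cd5fb → big-endian bytes:
  [0]=0xe3  [1]=0x1c  [2]=0xd5  [3]=0xfb

e3 1c d5 fb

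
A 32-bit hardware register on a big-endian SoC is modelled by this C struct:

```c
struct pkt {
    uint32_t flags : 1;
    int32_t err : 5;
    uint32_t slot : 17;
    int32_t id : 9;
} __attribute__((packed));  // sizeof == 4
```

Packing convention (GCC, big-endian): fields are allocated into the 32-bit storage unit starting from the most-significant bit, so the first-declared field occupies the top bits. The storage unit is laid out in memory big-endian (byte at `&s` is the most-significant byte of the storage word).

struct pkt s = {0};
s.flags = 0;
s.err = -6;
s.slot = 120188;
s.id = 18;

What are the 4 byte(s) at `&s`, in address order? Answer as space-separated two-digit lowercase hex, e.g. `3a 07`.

6b aa f8 12

[31+:1] flags=0 & 0x1 = 0x0; word=0x00000000
[26+:5] err=-6 & 0x1f = 0x1a; word=0x68000000
[9+:17] slot=120188 & 0x1ffff = 0x1d57c; word=0x6baaf800
[0+:9] id=18 & 0x1ff = 0x12; word=0x6baaf812
word = 0x6baaf812 → big-endian bytes:
  [0]=0x6b  [1]=0xaa  [2]=0xf8  [3]=0x12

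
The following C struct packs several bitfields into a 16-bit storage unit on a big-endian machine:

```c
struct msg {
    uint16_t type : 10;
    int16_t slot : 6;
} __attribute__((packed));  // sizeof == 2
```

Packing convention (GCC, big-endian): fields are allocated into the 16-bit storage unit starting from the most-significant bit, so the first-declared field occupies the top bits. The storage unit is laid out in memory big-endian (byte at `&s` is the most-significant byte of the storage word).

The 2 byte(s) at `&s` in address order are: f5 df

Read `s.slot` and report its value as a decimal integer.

[0]=0xf5 [1]=0xdf (big-endian) → word 0xf5df
type [6+:10] = (word>>6) & 0x3ff = 983
slot [0+:6] = (word>>0) & 0x3f = 31  ←
slot signed 6b, MSB=0: value = 31

31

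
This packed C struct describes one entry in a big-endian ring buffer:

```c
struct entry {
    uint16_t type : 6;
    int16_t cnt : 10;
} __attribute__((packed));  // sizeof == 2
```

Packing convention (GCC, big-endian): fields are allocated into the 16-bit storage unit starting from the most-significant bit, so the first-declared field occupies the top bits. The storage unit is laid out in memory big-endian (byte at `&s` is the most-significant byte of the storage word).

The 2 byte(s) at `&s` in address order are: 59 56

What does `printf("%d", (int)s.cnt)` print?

[0]=0x59 [1]=0x56 (big-endian) → word 0x5956
type:6 @ bit 10 → (0x5956>>10)&0x3f = 0x16
cnt:10 @ bit 0 → (0x5956>>0)&0x3ff = 0x156  ←
cnt signed 10b, MSB=0: value = 342

342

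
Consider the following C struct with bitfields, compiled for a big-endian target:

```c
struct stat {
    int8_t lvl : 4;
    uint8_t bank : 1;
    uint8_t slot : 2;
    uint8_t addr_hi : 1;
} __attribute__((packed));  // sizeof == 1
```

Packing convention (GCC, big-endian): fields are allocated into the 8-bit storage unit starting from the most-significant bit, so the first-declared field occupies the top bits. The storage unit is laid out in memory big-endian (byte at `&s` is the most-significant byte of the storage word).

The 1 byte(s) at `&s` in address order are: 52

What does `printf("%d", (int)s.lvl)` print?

5

[0]=0x52 (big-endian) → word 0x52
lvl [4+:4] = (word>>4) & 0xf = 5  ←
bank [3+:1] = (word>>3) & 0x1 = 0
slot [1+:2] = (word>>1) & 0x3 = 1
addr_hi [0+:1] = (word>>0) & 0x1 = 0
lvl signed 4b, MSB=0: value = 5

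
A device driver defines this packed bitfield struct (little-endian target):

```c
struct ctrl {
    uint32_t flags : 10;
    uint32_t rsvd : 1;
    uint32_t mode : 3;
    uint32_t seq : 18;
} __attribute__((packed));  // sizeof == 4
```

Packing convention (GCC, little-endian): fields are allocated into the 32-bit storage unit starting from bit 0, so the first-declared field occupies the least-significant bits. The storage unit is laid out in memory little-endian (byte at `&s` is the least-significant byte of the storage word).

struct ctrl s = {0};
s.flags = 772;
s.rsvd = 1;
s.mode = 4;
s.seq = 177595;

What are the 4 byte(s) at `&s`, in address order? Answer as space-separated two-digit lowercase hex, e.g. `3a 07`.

flags:10 = 772 → 0x304 << 0 → word 0x00000304
rsvd:1 = 1 → 0x1 << 10 → word 0x00000704
mode:3 = 4 → 0x4 << 11 → word 0x00002704
seq:18 = 177595 → 0x2b5bb << 14 → word 0xad6ee704
word = 0xad6ee704 → little-endian bytes:
  [0]=0x04  [1]=0xe7  [2]=0x6e  [3]=0xad

04 e7 6e ad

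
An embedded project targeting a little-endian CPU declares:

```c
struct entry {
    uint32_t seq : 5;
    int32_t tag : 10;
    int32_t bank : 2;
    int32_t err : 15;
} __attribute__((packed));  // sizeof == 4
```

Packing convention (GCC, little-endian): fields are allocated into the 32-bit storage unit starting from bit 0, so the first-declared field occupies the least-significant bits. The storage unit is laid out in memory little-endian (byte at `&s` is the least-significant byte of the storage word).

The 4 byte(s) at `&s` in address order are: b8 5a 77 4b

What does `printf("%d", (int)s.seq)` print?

24

[0]=0xb8 [1]=0x5a [2]=0x77 [3]=0x4b (little-endian) → word 0x4b775ab8
seq:5 @ bit 0 → (0x4b775ab8>>0)&0x1f = 0x18  ←
tag:10 @ bit 5 → (0x4b775ab8>>5)&0x3ff = 0x2d5
bank:2 @ bit 15 → (0x4b775ab8>>15)&0x3 = 0x2
err:15 @ bit 17 → (0x4b775ab8>>17)&0x7fff = 0x25bb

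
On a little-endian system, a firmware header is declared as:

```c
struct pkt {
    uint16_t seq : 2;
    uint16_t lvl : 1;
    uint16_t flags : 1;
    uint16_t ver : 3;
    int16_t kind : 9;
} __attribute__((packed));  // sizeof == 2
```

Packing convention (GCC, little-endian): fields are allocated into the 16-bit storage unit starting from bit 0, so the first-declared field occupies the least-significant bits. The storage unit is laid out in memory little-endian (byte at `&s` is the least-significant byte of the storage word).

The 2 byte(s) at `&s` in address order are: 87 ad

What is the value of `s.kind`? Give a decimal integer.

[0]=0x87 [1]=0xad (little-endian) → word 0xad87
seq:2 @ bit 0 → (0xad87>>0)&0x3 = 0x3
lvl:1 @ bit 2 → (0xad87>>2)&0x1 = 0x1
flags:1 @ bit 3 → (0xad87>>3)&0x1 = 0x0
ver:3 @ bit 4 → (0xad87>>4)&0x7 = 0x0
kind:9 @ bit 7 → (0xad87>>7)&0x1ff = 0x15b  ←
kind signed 9b, MSB=1: 347 - 512 = -165

-165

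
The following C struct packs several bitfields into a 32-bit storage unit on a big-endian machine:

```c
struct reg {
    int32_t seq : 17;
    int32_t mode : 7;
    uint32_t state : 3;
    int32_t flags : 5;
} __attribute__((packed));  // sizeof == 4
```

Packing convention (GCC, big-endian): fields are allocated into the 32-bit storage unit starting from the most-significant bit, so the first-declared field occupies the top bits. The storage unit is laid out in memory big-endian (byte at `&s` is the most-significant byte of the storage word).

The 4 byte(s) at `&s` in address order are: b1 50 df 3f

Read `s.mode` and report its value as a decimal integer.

[0]=0xb1 [1]=0x50 [2]=0xdf [3]=0x3f (big-endian) → word 0xb150df3f
seq:17 @ bit 15 → (0xb150df3f>>15)&0x1ffff = 0x162a1
mode:7 @ bit 8 → (0xb150df3f>>8)&0x7f = 0x5f  ←
state:3 @ bit 5 → (0xb150df3f>>5)&0x7 = 0x1
flags:5 @ bit 0 → (0xb150df3f>>0)&0x1f = 0x1f
mode signed 7b, MSB=1: 95 - 128 = -33

-33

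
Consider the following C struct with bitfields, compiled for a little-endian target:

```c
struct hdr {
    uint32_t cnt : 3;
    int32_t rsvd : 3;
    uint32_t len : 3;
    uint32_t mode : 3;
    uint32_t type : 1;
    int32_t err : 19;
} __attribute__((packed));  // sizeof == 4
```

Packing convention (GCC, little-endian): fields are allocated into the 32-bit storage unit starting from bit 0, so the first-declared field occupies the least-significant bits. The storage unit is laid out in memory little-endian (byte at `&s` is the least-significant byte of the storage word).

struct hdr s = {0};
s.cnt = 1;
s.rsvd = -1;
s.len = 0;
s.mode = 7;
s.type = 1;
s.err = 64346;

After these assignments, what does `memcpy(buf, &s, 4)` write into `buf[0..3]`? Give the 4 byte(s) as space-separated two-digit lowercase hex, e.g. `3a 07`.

[0+:3] cnt=1 & 0x7 = 0x1; word=0x00000001
[3+:3] rsvd=-1 & 0x7 = 0x7; word=0x00000039
[6+:3] len=0 & 0x7 = 0x0; word=0x00000039
[9+:3] mode=7 & 0x7 = 0x7; word=0x00000e39
[12+:1] type=1 & 0x1 = 0x1; word=0x00001e39
[13+:19] err=64346 & 0x7ffff = 0xfb5a; word=0x1f6b5e39
word = 0x1f6b5e39 → little-endian bytes:
  [0]=0x39  [1]=0x5e  [2]=0x6b  [3]=0x1f

39 5e 6b 1f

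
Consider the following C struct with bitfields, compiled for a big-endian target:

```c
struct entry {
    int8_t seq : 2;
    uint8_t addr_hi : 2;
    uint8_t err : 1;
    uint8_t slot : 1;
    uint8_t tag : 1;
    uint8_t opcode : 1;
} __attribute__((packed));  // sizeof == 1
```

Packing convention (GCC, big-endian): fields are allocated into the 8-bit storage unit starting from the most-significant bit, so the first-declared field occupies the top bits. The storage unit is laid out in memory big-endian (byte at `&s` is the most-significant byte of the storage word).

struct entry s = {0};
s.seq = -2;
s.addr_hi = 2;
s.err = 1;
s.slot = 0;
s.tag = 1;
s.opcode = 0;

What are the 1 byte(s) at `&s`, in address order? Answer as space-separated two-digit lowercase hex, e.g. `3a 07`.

seq:2 = -2 → 0x2 << 6 → word 0x80
addr_hi:2 = 2 → 0x2 << 4 → word 0xa0
err:1 = 1 → 0x1 << 3 → word 0xa8
slot:1 = 0 → 0x0 << 2 → word 0xa8
tag:1 = 1 → 0x1 << 1 → word 0xaa
opcode:1 = 0 → 0x0 << 0 → word 0xaa
word = 0xaa → big-endian bytes:
  [0]=0xaa

aa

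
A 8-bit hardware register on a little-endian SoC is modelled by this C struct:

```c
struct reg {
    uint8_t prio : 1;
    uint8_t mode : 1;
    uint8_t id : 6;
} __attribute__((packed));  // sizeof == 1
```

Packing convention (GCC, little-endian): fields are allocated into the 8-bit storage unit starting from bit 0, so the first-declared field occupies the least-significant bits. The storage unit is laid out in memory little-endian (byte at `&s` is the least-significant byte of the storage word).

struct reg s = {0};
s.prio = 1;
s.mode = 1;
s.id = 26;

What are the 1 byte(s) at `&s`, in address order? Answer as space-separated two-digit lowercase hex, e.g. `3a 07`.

6b

[0+:1] prio=1 & 0x1 = 0x1; word=0x01
[1+:1] mode=1 & 0x1 = 0x1; word=0x03
[2+:6] id=26 & 0x3f = 0x1a; word=0x6b
word = 0x6b → little-endian bytes:
  [0]=0x6b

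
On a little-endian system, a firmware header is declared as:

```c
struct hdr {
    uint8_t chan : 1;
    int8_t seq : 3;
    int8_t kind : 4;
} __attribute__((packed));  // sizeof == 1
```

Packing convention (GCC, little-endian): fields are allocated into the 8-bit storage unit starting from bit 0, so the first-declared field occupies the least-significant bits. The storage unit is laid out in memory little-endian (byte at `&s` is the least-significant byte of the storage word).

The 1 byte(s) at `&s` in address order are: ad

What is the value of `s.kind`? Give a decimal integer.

-6

[0]=0xad (little-endian) → word 0xad
chan:1 @ bit 0 → (0xad>>0)&0x1 = 0x1
seq:3 @ bit 1 → (0xad>>1)&0x7 = 0x6
kind:4 @ bit 4 → (0xad>>4)&0xf = 0xa  ←
kind signed 4b, MSB=1: 10 - 16 = -6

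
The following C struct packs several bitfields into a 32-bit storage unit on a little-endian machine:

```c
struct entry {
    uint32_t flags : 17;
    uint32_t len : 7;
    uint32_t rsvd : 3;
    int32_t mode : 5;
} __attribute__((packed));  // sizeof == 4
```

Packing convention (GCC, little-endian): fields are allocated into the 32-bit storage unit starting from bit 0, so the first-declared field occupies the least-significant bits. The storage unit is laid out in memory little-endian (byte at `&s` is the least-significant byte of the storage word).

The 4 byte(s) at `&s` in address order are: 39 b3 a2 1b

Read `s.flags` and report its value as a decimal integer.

45881

[0]=0x39 [1]=0xb3 [2]=0xa2 [3]=0x1b (little-endian) → word 0x1ba2b339
flags [0+:17] = (word>>0) & 0x1ffff = 45881  ←
len [17+:7] = (word>>17) & 0x7f = 81
rsvd [24+:3] = (word>>24) & 0x7 = 3
mode [27+:5] = (word>>27) & 0x1f = 3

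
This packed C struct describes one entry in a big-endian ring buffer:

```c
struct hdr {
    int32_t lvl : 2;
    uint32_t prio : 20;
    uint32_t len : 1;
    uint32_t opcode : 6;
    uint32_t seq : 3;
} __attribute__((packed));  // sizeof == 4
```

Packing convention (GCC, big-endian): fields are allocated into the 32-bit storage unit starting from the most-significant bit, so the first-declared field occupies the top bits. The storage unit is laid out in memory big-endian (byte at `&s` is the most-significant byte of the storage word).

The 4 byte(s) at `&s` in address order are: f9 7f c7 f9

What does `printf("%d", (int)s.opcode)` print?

[0]=0xf9 [1]=0x7f [2]=0xc7 [3]=0xf9 (big-endian) → word 0xf97fc7f9
lvl:2 @ bit 30 → (0xf97fc7f9>>30)&0x3 = 0x3
prio:20 @ bit 10 → (0xf97fc7f9>>10)&0xfffff = 0xe5ff1
len:1 @ bit 9 → (0xf97fc7f9>>9)&0x1 = 0x1
opcode:6 @ bit 3 → (0xf97fc7f9>>3)&0x3f = 0x3f  ←
seq:3 @ bit 0 → (0xf97fc7f9>>0)&0x7 = 0x1

63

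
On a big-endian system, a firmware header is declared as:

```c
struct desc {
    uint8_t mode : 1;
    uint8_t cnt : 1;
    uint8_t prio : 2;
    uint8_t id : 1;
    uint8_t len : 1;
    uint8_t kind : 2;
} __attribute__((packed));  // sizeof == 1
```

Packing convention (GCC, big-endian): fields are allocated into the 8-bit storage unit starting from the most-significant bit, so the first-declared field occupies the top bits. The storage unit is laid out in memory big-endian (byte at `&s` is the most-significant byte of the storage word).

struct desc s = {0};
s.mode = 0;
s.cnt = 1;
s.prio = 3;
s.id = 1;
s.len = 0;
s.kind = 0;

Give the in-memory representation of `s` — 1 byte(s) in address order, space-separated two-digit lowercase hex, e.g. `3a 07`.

78

mode (1b) val=0 bits=0x0 at bit 7: 0x00
cnt (1b) val=1 bits=0x1 at bit 6: 0x40
prio (2b) val=3 bits=0x3 at bit 4: 0x70
id (1b) val=1 bits=0x1 at bit 3: 0x78
len (1b) val=0 bits=0x0 at bit 2: 0x78
kind (2b) val=0 bits=0x0 at bit 0: 0x78
word = 0x78 → big-endian bytes:
  [0]=0x78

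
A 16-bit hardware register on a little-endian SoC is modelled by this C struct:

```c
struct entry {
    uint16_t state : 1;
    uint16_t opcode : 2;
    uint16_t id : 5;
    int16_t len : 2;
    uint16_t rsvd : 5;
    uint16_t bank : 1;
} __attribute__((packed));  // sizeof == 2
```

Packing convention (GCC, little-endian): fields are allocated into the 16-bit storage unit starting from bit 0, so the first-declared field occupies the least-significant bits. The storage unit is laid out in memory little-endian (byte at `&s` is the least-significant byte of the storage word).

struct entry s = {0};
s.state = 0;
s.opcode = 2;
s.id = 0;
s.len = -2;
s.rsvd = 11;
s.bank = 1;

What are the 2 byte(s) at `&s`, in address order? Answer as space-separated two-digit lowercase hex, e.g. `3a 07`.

[0+:1] state=0 & 0x1 = 0x0; word=0x0000
[1+:2] opcode=2 & 0x3 = 0x2; word=0x0004
[3+:5] id=0 & 0x1f = 0x0; word=0x0004
[8+:2] len=-2 & 0x3 = 0x2; word=0x0204
[10+:5] rsvd=11 & 0x1f = 0xb; word=0x2e04
[15+:1] bank=1 & 0x1 = 0x1; word=0xae04
word = 0xae04 → little-endian bytes:
  [0]=0x04  [1]=0xae

04 ae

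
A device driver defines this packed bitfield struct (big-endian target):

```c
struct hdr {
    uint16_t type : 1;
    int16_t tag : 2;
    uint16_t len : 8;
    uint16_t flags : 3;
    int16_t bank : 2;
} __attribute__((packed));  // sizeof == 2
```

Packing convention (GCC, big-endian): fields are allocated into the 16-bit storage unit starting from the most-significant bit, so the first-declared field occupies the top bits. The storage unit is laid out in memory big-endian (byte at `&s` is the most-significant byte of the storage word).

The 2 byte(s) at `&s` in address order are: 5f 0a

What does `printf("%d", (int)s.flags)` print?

[0]=0x5f [1]=0x0a (big-endian) → word 0x5f0a
type [15+:1] = (word>>15) & 0x1 = 0
tag [13+:2] = (word>>13) & 0x3 = 2
len [5+:8] = (word>>5) & 0xff = 248
flags [2+:3] = (word>>2) & 0x7 = 2  ←
bank [0+:2] = (word>>0) & 0x3 = 2

2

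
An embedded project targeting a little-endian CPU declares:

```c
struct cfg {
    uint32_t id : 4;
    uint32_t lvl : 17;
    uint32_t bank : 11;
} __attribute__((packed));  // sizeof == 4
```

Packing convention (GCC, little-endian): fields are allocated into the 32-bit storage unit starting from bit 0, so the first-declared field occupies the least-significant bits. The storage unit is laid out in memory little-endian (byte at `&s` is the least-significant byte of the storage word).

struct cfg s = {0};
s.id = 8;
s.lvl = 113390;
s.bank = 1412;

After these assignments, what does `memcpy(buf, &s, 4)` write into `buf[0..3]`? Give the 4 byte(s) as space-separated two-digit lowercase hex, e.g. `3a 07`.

id (4b) val=8 bits=0x8 at bit 0: 0x00000008
lvl (17b) val=113390 bits=0x1baee at bit 4: 0x001baee8
bank (11b) val=1412 bits=0x584 at bit 21: 0xb09baee8
word = 0xb09baee8 → little-endian bytes:
  [0]=0xe8  [1]=0xae  [2]=0x9b  [3]=0xb0

e8 ae 9b b0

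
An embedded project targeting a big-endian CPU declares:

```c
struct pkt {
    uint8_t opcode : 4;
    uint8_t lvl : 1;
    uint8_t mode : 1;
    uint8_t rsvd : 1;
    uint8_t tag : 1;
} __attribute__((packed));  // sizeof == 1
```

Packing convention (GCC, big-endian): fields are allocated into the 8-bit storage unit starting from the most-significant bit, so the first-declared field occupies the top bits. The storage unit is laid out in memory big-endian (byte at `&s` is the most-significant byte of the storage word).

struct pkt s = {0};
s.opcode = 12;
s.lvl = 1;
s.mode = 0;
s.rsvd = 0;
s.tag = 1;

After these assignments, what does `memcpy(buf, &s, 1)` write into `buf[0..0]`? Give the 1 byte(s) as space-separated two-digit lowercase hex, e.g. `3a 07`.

c9

opcode (4b) val=12 bits=0xc at bit 4: 0xc0
lvl (1b) val=1 bits=0x1 at bit 3: 0xc8
mode (1b) val=0 bits=0x0 at bit 2: 0xc8
rsvd (1b) val=0 bits=0x0 at bit 1: 0xc8
tag (1b) val=1 bits=0x1 at bit 0: 0xc9
word = 0xc9 → big-endian bytes:
  [0]=0xc9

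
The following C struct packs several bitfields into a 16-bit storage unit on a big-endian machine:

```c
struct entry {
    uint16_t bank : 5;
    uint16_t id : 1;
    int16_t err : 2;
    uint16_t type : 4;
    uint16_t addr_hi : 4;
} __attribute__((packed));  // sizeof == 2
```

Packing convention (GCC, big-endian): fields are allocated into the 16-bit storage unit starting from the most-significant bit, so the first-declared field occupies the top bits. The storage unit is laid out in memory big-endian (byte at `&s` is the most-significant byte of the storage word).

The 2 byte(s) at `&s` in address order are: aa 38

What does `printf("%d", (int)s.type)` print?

[0]=0xaa [1]=0x38 (big-endian) → word 0xaa38
bank:5 @ bit 11 → (0xaa38>>11)&0x1f = 0x15
id:1 @ bit 10 → (0xaa38>>10)&0x1 = 0x0
err:2 @ bit 8 → (0xaa38>>8)&0x3 = 0x2
type:4 @ bit 4 → (0xaa38>>4)&0xf = 0x3  ←
addr_hi:4 @ bit 0 → (0xaa38>>0)&0xf = 0x8

3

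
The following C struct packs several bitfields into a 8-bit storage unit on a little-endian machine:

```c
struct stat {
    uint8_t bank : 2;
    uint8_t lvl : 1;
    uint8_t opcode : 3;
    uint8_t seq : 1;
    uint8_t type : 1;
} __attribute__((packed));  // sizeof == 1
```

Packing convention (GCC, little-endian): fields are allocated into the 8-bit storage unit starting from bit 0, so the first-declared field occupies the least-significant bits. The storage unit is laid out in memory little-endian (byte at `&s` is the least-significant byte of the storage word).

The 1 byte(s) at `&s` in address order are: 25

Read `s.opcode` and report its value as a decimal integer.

4

[0]=0x25 (little-endian) → word 0x25
bank [0+:2] = (word>>0) & 0x3 = 1
lvl [2+:1] = (word>>2) & 0x1 = 1
opcode [3+:3] = (word>>3) & 0x7 = 4  ←
seq [6+:1] = (word>>6) & 0x1 = 0
type [7+:1] = (word>>7) & 0x1 = 0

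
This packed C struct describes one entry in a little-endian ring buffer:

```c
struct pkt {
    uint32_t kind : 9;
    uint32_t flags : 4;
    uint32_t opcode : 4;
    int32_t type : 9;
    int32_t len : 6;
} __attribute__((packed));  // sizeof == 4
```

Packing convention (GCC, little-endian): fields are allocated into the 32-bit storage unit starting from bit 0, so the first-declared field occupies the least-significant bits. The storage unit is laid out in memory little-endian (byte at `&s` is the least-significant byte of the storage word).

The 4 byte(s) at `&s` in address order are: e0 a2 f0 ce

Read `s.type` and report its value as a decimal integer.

[0]=0xe0 [1]=0xa2 [2]=0xf0 [3]=0xce (little-endian) → word 0xcef0a2e0
kind:9 @ bit 0 → (0xcef0a2e0>>0)&0x1ff = 0xe0
flags:4 @ bit 9 → (0xcef0a2e0>>9)&0xf = 0x1
opcode:4 @ bit 13 → (0xcef0a2e0>>13)&0xf = 0x5
type:9 @ bit 17 → (0xcef0a2e0>>17)&0x1ff = 0x178  ←
len:6 @ bit 26 → (0xcef0a2e0>>26)&0x3f = 0x33
type signed 9b, MSB=1: 376 - 512 = -136

-136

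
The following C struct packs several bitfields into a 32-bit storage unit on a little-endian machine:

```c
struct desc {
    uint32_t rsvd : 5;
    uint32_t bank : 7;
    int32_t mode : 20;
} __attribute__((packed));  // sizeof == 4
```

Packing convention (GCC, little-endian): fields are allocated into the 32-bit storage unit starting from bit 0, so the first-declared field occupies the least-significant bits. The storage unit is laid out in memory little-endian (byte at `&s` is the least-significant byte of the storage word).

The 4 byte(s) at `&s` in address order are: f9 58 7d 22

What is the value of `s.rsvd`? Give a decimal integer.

25

[0]=0xf9 [1]=0x58 [2]=0x7d [3]=0x22 (little-endian) → word 0x227d58f9
rsvd:5 @ bit 0 → (0x227d58f9>>0)&0x1f = 0x19  ←
bank:7 @ bit 5 → (0x227d58f9>>5)&0x7f = 0x47
mode:20 @ bit 12 → (0x227d58f9>>12)&0xfffff = 0x227d5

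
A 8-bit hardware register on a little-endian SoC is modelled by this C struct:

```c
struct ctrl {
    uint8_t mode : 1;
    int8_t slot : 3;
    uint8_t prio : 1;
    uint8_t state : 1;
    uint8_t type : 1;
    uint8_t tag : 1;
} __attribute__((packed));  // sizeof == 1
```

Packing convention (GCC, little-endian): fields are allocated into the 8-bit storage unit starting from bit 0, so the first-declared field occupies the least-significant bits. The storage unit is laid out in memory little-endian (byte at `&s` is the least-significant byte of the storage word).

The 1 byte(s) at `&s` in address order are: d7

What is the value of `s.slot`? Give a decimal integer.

[0]=0xd7 (little-endian) → word 0xd7
mode [0+:1] = (word>>0) & 0x1 = 1
slot [1+:3] = (word>>1) & 0x7 = 3  ←
prio [4+:1] = (word>>4) & 0x1 = 1
state [5+:1] = (word>>5) & 0x1 = 0
type [6+:1] = (word>>6) & 0x1 = 1
tag [7+:1] = (word>>7) & 0x1 = 1
slot signed 3b, MSB=0: value = 3

3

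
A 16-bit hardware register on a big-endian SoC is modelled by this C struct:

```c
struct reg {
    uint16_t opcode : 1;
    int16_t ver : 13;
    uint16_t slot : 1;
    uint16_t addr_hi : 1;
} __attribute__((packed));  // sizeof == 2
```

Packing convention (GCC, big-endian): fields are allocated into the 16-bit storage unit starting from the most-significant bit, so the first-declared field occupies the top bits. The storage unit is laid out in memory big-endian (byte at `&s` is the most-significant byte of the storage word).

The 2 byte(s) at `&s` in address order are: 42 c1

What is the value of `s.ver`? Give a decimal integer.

[0]=0x42 [1]=0xc1 (big-endian) → word 0x42c1
opcode [15+:1] = (word>>15) & 0x1 = 0
ver [2+:13] = (word>>2) & 0x1fff = 4272  ←
slot [1+:1] = (word>>1) & 0x1 = 0
addr_hi [0+:1] = (word>>0) & 0x1 = 1
ver signed 13b, MSB=1: 4272 - 8192 = -3920

-3920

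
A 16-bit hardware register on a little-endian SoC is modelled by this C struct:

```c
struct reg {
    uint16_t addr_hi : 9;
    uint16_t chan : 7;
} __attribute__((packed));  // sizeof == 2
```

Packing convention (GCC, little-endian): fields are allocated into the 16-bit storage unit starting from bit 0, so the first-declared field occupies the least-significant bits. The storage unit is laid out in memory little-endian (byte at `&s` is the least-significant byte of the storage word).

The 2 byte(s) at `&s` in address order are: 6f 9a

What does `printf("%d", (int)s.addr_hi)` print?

[0]=0x6f [1]=0x9a (little-endian) → word 0x9a6f
addr_hi [0+:9] = (word>>0) & 0x1ff = 111  ←
chan [9+:7] = (word>>9) & 0x7f = 77

111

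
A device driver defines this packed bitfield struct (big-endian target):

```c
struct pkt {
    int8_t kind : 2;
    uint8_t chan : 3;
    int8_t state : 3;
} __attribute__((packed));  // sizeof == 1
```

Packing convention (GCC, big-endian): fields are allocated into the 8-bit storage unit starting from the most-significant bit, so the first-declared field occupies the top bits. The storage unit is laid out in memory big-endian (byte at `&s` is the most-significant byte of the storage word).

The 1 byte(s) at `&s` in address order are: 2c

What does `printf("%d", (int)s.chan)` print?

5

[0]=0x2c (big-endian) → word 0x2c
kind [6+:2] = (word>>6) & 0x3 = 0
chan [3+:3] = (word>>3) & 0x7 = 5  ←
state [0+:3] = (word>>0) & 0x7 = 4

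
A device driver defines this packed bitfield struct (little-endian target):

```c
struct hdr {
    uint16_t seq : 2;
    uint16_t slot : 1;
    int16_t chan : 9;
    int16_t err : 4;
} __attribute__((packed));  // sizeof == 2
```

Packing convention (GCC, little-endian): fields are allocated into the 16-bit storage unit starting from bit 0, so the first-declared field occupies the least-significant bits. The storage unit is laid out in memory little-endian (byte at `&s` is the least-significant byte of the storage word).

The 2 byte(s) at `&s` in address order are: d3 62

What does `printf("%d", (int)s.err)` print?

6

[0]=0xd3 [1]=0x62 (little-endian) → word 0x62d3
seq:2 @ bit 0 → (0x62d3>>0)&0x3 = 0x3
slot:1 @ bit 2 → (0x62d3>>2)&0x1 = 0x0
chan:9 @ bit 3 → (0x62d3>>3)&0x1ff = 0x5a
err:4 @ bit 12 → (0x62d3>>12)&0xf = 0x6  ←
err signed 4b, MSB=0: value = 6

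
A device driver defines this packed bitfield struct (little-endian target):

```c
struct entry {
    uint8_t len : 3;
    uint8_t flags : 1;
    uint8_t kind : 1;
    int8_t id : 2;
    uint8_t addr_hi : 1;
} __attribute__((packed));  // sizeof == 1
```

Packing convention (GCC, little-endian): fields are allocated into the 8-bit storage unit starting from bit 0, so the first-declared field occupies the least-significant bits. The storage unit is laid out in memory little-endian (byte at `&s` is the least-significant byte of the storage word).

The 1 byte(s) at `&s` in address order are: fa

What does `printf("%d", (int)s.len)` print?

[0]=0xfa (little-endian) → word 0xfa
len [0+:3] = (word>>0) & 0x7 = 2  ←
flags [3+:1] = (word>>3) & 0x1 = 1
kind [4+:1] = (word>>4) & 0x1 = 1
id [5+:2] = (word>>5) & 0x3 = 3
addr_hi [7+:1] = (word>>7) & 0x1 = 1

2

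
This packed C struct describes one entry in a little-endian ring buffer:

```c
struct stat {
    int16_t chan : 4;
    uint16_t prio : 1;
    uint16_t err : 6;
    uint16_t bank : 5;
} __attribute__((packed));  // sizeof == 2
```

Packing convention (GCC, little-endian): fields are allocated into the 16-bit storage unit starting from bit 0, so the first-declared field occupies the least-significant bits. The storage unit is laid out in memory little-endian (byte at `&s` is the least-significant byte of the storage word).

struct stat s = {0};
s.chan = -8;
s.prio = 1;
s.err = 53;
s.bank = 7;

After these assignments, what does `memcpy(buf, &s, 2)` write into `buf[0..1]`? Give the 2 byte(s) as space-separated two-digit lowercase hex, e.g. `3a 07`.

b8 3e

[0+:4] chan=-8 & 0xf = 0x8; word=0x0008
[4+:1] prio=1 & 0x1 = 0x1; word=0x0018
[5+:6] err=53 & 0x3f = 0x35; word=0x06b8
[11+:5] bank=7 & 0x1f = 0x7; word=0x3eb8
word = 0x3eb8 → little-endian bytes:
  [0]=0xb8  [1]=0x3e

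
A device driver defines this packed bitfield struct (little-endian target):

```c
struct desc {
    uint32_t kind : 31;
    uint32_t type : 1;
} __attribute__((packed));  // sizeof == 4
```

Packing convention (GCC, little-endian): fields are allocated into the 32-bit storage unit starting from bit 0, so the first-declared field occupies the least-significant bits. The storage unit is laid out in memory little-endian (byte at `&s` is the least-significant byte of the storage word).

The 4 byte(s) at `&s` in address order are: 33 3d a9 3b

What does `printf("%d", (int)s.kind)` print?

[0]=0x33 [1]=0x3d [2]=0xa9 [3]=0x3b (little-endian) → word 0x3ba93d33
kind:31 @ bit 0 → (0x3ba93d33>>0)&0x7fffffff = 0x3ba93d33  ←
type:1 @ bit 31 → (0x3ba93d33>>31)&0x1 = 0x0

1000946995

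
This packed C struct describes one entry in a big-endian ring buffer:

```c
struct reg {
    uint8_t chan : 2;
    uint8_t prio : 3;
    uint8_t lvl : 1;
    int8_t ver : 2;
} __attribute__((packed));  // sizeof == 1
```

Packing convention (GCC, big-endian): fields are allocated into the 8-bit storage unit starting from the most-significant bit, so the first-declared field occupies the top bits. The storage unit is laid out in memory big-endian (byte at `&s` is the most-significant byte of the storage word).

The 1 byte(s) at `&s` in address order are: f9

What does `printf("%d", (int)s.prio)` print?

[0]=0xf9 (big-endian) → word 0xf9
chan [6+:2] = (word>>6) & 0x3 = 3
prio [3+:3] = (word>>3) & 0x7 = 7  ←
lvl [2+:1] = (word>>2) & 0x1 = 0
ver [0+:2] = (word>>0) & 0x3 = 1

7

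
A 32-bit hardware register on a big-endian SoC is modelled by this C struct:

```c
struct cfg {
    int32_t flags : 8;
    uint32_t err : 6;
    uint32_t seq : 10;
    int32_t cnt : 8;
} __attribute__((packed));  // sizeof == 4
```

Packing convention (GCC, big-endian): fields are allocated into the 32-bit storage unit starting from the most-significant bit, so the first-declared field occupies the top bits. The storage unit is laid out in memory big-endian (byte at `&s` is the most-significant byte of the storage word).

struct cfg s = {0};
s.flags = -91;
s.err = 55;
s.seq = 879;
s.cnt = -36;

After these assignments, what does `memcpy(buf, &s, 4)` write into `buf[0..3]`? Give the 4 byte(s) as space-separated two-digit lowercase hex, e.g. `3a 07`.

a5 df 6f dc

flags (8b) val=-91 bits=0xa5 at bit 24: 0xa5000000
err (6b) val=55 bits=0x37 at bit 18: 0xa5dc0000
seq (10b) val=879 bits=0x36f at bit 8: 0xa5df6f00
cnt (8b) val=-36 bits=0xdc at bit 0: 0xa5df6fdc
word = 0xa5df6fdc → big-endian bytes:
  [0]=0xa5  [1]=0xdf  [2]=0x6f  [3]=0xdc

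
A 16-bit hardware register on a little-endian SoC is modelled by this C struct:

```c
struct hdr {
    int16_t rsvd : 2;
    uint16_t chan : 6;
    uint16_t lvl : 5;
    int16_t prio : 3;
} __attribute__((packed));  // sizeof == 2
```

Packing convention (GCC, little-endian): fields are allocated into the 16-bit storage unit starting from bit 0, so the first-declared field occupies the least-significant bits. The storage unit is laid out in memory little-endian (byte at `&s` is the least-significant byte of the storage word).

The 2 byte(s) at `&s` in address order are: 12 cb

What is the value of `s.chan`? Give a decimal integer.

[0]=0x12 [1]=0xcb (little-endian) → word 0xcb12
rsvd:2 @ bit 0 → (0xcb12>>0)&0x3 = 0x2
chan:6 @ bit 2 → (0xcb12>>2)&0x3f = 0x4  ←
lvl:5 @ bit 8 → (0xcb12>>8)&0x1f = 0xb
prio:3 @ bit 13 → (0xcb12>>13)&0x7 = 0x6

4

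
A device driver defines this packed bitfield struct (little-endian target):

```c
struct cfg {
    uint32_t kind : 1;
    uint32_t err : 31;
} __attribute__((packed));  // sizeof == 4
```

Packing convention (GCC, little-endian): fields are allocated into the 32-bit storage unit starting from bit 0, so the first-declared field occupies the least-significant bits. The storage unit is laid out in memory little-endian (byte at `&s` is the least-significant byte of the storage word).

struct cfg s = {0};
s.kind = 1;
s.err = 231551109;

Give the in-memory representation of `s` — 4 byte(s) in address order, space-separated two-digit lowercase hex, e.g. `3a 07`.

0b 61 9a 1b

kind (1b) val=1 bits=0x1 at bit 0: 0x00000001
err (31b) val=231551109 bits=0xdcd3085 at bit 1: 0x1b9a610b
word = 0x1b9a610b → little-endian bytes:
  [0]=0x0b  [1]=0x61  [2]=0x9a  [3]=0x1b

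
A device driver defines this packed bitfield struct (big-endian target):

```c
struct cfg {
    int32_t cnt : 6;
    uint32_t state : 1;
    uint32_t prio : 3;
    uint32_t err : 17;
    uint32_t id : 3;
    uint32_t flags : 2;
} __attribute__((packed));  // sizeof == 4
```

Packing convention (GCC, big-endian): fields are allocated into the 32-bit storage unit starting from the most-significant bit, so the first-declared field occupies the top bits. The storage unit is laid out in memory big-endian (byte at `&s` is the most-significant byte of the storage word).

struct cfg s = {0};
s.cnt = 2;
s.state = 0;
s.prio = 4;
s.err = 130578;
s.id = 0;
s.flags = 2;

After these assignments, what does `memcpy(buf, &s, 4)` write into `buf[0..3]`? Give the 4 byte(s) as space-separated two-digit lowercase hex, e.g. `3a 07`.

09 3f c2 42

cnt:6 = 2 → 0x2 << 26 → word 0x08000000
state:1 = 0 → 0x0 << 25 → word 0x08000000
prio:3 = 4 → 0x4 << 22 → word 0x09000000
err:17 = 130578 → 0x1fe12 << 5 → word 0x093fc240
id:3 = 0 → 0x0 << 2 → word 0x093fc240
flags:2 = 2 → 0x2 << 0 → word 0x093fc242
word = 0x093fc242 → big-endian bytes:
  [0]=0x09  [1]=0x3f  [2]=0xc2  [3]=0x42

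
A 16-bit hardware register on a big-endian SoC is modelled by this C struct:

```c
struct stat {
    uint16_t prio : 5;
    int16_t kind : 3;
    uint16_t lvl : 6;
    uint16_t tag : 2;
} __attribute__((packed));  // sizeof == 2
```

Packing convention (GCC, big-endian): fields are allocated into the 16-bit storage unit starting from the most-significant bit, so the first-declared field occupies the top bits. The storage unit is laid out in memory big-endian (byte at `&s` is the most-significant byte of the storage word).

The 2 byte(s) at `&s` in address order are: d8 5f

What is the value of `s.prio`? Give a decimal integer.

27

[0]=0xd8 [1]=0x5f (big-endian) → word 0xd85f
prio:5 @ bit 11 → (0xd85f>>11)&0x1f = 0x1b  ←
kind:3 @ bit 8 → (0xd85f>>8)&0x7 = 0x0
lvl:6 @ bit 2 → (0xd85f>>2)&0x3f = 0x17
tag:2 @ bit 0 → (0xd85f>>0)&0x3 = 0x3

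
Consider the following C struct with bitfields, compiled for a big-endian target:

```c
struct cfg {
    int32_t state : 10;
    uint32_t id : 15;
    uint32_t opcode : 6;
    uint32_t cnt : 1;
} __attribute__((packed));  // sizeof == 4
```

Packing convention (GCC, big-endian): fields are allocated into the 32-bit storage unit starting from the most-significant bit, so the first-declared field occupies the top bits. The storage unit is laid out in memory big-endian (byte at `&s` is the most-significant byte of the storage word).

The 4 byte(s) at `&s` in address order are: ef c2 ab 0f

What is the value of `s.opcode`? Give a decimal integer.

7

[0]=0xef [1]=0xc2 [2]=0xab [3]=0x0f (big-endian) → word 0xefc2ab0f
state:10 @ bit 22 → (0xefc2ab0f>>22)&0x3ff = 0x3bf
id:15 @ bit 7 → (0xefc2ab0f>>7)&0x7fff = 0x556
opcode:6 @ bit 1 → (0xefc2ab0f>>1)&0x3f = 0x7  ←
cnt:1 @ bit 0 → (0xefc2ab0f>>0)&0x1 = 0x1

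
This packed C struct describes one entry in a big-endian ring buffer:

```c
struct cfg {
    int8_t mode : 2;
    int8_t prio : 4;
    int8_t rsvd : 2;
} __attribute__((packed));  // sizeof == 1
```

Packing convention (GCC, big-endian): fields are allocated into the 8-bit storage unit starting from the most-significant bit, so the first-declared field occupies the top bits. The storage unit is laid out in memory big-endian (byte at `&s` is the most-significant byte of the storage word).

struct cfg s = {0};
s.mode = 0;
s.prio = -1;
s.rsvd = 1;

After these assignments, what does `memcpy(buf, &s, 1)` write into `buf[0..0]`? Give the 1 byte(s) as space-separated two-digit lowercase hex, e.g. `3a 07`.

3d

[6+:2] mode=0 & 0x3 = 0x0; word=0x00
[2+:4] prio=-1 & 0xf = 0xf; word=0x3c
[0+:2] rsvd=1 & 0x3 = 0x1; word=0x3d
word = 0x3d → big-endian bytes:
  [0]=0x3d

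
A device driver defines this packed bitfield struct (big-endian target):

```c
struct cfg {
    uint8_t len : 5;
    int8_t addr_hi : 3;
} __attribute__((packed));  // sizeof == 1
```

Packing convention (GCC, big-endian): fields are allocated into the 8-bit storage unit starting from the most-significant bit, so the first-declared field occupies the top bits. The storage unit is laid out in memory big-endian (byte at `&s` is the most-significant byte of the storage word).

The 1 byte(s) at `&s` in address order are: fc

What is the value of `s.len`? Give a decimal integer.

[0]=0xfc (big-endian) → word 0xfc
len [3+:5] = (word>>3) & 0x1f = 31  ←
addr_hi [0+:3] = (word>>0) & 0x7 = 4

31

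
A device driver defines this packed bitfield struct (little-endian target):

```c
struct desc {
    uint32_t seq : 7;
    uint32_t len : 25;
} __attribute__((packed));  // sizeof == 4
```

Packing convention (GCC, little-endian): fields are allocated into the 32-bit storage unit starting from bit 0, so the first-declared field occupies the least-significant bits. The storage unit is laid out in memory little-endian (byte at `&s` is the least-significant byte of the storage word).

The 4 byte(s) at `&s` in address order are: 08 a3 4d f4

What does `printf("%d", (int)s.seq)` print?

[0]=0x08 [1]=0xa3 [2]=0x4d [3]=0xf4 (little-endian) → word 0xf44da308
seq:7 @ bit 0 → (0xf44da308>>0)&0x7f = 0x8  ←
len:25 @ bit 7 → (0xf44da308>>7)&0x1ffffff = 0x1e89b46

8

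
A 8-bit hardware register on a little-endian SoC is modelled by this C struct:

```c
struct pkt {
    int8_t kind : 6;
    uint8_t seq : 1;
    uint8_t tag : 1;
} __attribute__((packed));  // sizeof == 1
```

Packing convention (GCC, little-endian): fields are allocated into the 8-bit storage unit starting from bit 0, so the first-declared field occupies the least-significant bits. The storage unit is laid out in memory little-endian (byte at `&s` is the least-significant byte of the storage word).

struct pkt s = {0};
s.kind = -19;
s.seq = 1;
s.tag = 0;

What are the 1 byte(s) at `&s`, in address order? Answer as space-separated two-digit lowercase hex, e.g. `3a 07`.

kind (6b) val=-19 bits=0x2d at bit 0: 0x2d
seq (1b) val=1 bits=0x1 at bit 6: 0x6d
tag (1b) val=0 bits=0x0 at bit 7: 0x6d
word = 0x6d → little-endian bytes:
  [0]=0x6d

6d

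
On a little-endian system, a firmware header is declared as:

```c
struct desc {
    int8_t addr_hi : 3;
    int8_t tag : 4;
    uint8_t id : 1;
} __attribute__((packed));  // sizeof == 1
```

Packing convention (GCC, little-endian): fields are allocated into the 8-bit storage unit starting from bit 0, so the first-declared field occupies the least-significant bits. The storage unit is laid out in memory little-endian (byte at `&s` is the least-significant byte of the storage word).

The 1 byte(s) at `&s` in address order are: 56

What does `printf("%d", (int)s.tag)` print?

-6

[0]=0x56 (little-endian) → word 0x56
addr_hi [0+:3] = (word>>0) & 0x7 = 6
tag [3+:4] = (word>>3) & 0xf = 10  ←
id [7+:1] = (word>>7) & 0x1 = 0
tag signed 4b, MSB=1: 10 - 16 = -6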